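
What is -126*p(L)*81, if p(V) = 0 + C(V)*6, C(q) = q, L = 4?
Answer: -244944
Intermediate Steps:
p(V) = 6*V (p(V) = 0 + V*6 = 0 + 6*V = 6*V)
-126*p(L)*81 = -756*4*81 = -126*24*81 = -3024*81 = -244944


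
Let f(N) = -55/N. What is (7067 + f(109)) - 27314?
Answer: -2206978/109 ≈ -20248.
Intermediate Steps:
(7067 + f(109)) - 27314 = (7067 - 55/109) - 27314 = 770248/109 - 27314 = -2206978/109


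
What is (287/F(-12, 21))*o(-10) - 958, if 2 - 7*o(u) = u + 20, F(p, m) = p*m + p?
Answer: -31573/33 ≈ -956.76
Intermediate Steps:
F(p, m) = p + m*p (F(p, m) = m*p + p = p + m*p)
o(u) = -18/7 - u/7 (o(u) = 2/7 - (u + 20)/7 = 2/7 - (20 + u)/7 = 2/7 + (-20/7 - u/7) = -18/7 - u/7)
(287/F(-12, 21))*o(-10) - 958 = (287/((-12*(1 + 21))))*(-18/7 - ⅐*(-10)) - 958 = (287/((-12*22)))*(-18/7 + 10/7) - 958 = (287/(-264))*(-8/7) - 958 = (287*(-1/264))*(-8/7) - 958 = -287/264*(-8/7) - 958 = 41/33 - 958 = -31573/33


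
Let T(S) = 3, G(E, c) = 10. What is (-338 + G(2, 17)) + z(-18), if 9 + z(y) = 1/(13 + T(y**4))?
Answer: -5391/16 ≈ -336.94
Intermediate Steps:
z(y) = -143/16 (z(y) = -9 + 1/(13 + 3) = -9 + 1/16 = -143/16)
(-338 + G(2, 17)) + z(-18) = (-338 + 10) - 143/16 = -328 - 143/16 = -5391/16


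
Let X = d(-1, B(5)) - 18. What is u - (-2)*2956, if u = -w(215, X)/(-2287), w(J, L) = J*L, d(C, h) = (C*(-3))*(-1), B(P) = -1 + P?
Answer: 13516229/2287 ≈ 5910.0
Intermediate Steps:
d(C, h) = 3*C (d(C, h) = -3*C*(-1) = 3*C)
X = -21 (X = 3*(-1) - 18 = -3 - 18 = -21)
u = -4515/2287 (u = -215*(-21)/(-2287) = -1*(-4515)*(-1/2287) = 4515*(-1/2287) = -4515/2287 ≈ -1.9742)
u - (-2)*2956 = -4515/2287 - (-2)*2956 = -4515/2287 - 1*(-5912) = -4515/2287 + 5912 = 13516229/2287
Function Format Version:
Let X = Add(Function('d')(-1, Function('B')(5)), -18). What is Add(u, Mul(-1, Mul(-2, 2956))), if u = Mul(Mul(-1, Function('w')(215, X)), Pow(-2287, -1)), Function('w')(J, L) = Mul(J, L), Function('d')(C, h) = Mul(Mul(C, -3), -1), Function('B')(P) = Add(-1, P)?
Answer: Rational(13516229, 2287) ≈ 5910.0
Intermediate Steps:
Function('d')(C, h) = Mul(3, C) (Function('d')(C, h) = Mul(Mul(-3, C), -1) = Mul(3, C))
X = -21 (X = Add(Mul(3, -1), -18) = Add(-3, -18) = -21)
u = Rational(-4515, 2287) (u = Mul(Mul(-1, Mul(215, -21)), Pow(-2287, -1)) = Mul(Mul(-1, -4515), Rational(-1, 2287)) = Mul(4515, Rational(-1, 2287)) = Rational(-4515, 2287) ≈ -1.9742)
Add(u, Mul(-1, Mul(-2, 2956))) = Add(Rational(-4515, 2287), Mul(-1, Mul(-2, 2956))) = Add(Rational(-4515, 2287), Mul(-1, -5912)) = Add(Rational(-4515, 2287), 5912) = Rational(13516229, 2287)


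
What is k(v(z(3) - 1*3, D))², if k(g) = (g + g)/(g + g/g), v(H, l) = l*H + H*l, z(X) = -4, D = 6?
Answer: 28224/6889 ≈ 4.0970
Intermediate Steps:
v(H, l) = 2*H*l (v(H, l) = H*l + H*l = 2*H*l)
k(g) = 2*g/(1 + g) (k(g) = (2*g)/(g + 1) = (2*g)/(1 + g) = 2*g/(1 + g))
k(v(z(3) - 1*3, D))² = (2*(2*(-4 - 1*3)*6)/(1 + 2*(-4 - 1*3)*6))² = (2*(2*(-4 - 3)*6)/(1 + 2*(-4 - 3)*6))² = (2*(2*(-7)*6)/(1 + 2*(-7)*6))² = (2*(-84)/(1 - 84))² = (2*(-84)/(-83))² = (2*(-84)*(-1/83))² = (168/83)² = 28224/6889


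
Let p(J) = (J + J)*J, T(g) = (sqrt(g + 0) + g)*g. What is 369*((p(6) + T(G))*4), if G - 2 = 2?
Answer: 141696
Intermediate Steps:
G = 4 (G = 2 + 2 = 4)
T(g) = g*(g + sqrt(g)) (T(g) = (sqrt(g) + g)*g = (g + sqrt(g))*g = g*(g + sqrt(g)))
p(J) = 2*J**2 (p(J) = (2*J)*J = 2*J**2)
369*((p(6) + T(G))*4) = 369*((2*6**2 + (4**2 + 4**(3/2)))*4) = 369*((2*36 + (16 + 8))*4) = 369*((72 + 24)*4) = 369*(96*4) = 369*384 = 141696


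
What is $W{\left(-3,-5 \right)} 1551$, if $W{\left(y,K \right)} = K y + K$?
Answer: $15510$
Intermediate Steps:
$W{\left(y,K \right)} = K + K y$
$W{\left(-3,-5 \right)} 1551 = - 5 \left(1 - 3\right) 1551 = \left(-5\right) \left(-2\right) 1551 = 10 \cdot 1551 = 15510$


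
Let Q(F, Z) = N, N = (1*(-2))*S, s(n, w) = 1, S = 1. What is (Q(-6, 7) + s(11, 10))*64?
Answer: -64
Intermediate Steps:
N = -2 (N = (1*(-2))*1 = -2*1 = -2)
Q(F, Z) = -2
(Q(-6, 7) + s(11, 10))*64 = (-2 + 1)*64 = -1*64 = -64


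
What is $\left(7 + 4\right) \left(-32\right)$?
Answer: $-352$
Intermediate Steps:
$\left(7 + 4\right) \left(-32\right) = 11 \left(-32\right) = -352$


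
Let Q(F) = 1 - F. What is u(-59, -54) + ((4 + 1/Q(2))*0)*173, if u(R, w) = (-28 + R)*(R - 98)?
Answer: 13659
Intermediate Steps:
u(R, w) = (-98 + R)*(-28 + R) (u(R, w) = (-28 + R)*(-98 + R) = (-98 + R)*(-28 + R))
u(-59, -54) + ((4 + 1/Q(2))*0)*173 = (2744 + (-59)**2 - 126*(-59)) + ((4 + 1/(1 - 1*2))*0)*173 = (2744 + 3481 + 7434) + ((4 + 1/(1 - 2))*0)*173 = 13659 + ((4 + 1/(-1))*0)*173 = 13659 + ((4 - 1)*0)*173 = 13659 + (3*0)*173 = 13659 + 0*173 = 13659 + 0 = 13659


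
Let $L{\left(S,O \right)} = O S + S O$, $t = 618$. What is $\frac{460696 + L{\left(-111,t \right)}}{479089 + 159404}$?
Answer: $\frac{323500}{638493} \approx 0.50666$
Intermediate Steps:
$L{\left(S,O \right)} = 2 O S$ ($L{\left(S,O \right)} = O S + O S = 2 O S$)
$\frac{460696 + L{\left(-111,t \right)}}{479089 + 159404} = \frac{460696 + 2 \cdot 618 \left(-111\right)}{479089 + 159404} = \frac{460696 - 137196}{638493} = 323500 \cdot \frac{1}{638493} = \frac{323500}{638493}$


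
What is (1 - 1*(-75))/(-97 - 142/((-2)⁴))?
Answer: -608/847 ≈ -0.71783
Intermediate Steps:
(1 - 1*(-75))/(-97 - 142/((-2)⁴)) = (1 + 75)/(-97 - 142/16) = 76/(-97 - 142*1/16) = 76/(-97 - 71/8) = 76/(-847/8) = -8/847*76 = -608/847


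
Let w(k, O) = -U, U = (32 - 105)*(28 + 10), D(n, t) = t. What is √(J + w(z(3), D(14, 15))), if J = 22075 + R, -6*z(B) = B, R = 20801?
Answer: 5*√1826 ≈ 213.66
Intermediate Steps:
U = -2774 (U = -73*38 = -2774)
z(B) = -B/6
J = 42876 (J = 22075 + 20801 = 42876)
w(k, O) = 2774 (w(k, O) = -1*(-2774) = 2774)
√(J + w(z(3), D(14, 15))) = √(42876 + 2774) = √45650 = 5*√1826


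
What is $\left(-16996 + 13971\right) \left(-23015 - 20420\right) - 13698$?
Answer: $131377177$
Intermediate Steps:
$\left(-16996 + 13971\right) \left(-23015 - 20420\right) - 13698 = \left(-3025\right) \left(-43435\right) - 13698 = 131390875 - 13698 = 131377177$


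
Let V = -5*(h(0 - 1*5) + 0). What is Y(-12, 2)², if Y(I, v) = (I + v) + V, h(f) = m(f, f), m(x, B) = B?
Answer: 225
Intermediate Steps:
h(f) = f
V = 25 (V = -5*((0 - 1*5) + 0) = -5*((0 - 5) + 0) = -5*(-5 + 0) = -5*(-5) = 25)
Y(I, v) = 25 + I + v (Y(I, v) = (I + v) + 25 = 25 + I + v)
Y(-12, 2)² = (25 - 12 + 2)² = 15² = 225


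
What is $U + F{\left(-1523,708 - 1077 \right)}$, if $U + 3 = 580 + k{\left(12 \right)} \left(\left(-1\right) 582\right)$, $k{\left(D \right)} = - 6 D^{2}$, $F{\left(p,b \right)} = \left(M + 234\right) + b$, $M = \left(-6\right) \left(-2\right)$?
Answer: $503302$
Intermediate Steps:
$M = 12$
$F{\left(p,b \right)} = 246 + b$ ($F{\left(p,b \right)} = \left(12 + 234\right) + b = 246 + b$)
$U = 503425$ ($U = -3 + \left(580 + - 6 \cdot 12^{2} \left(\left(-1\right) 582\right)\right) = -3 + \left(580 + \left(-6\right) 144 \left(-582\right)\right) = -3 + \left(580 - -502848\right) = -3 + \left(580 + 502848\right) = -3 + 503428 = 503425$)
$U + F{\left(-1523,708 - 1077 \right)} = 503425 + \left(246 + \left(708 - 1077\right)\right) = 503425 + \left(246 - 369\right) = 503425 - 123 = 503302$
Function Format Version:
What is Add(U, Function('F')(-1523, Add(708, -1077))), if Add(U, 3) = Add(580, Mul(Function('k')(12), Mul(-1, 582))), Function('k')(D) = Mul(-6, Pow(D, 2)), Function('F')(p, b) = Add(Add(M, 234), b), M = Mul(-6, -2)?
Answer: 503302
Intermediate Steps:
M = 12
Function('F')(p, b) = Add(246, b) (Function('F')(p, b) = Add(Add(12, 234), b) = Add(246, b))
U = 503425 (U = Add(-3, Add(580, Mul(Mul(-6, Pow(12, 2)), Mul(-1, 582)))) = Add(-3, Add(580, Mul(Mul(-6, 144), -582))) = Add(-3, Add(580, Mul(-864, -582))) = Add(-3, Add(580, 502848)) = Add(-3, 503428) = 503425)
Add(U, Function('F')(-1523, Add(708, -1077))) = Add(503425, Add(246, Add(708, -1077))) = Add(503425, Add(246, -369)) = Add(503425, -123) = 503302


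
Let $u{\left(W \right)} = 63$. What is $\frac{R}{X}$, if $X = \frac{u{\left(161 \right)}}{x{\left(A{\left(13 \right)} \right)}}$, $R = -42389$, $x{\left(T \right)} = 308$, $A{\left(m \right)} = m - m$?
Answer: $- \frac{1865116}{9} \approx -2.0724 \cdot 10^{5}$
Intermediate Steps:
$A{\left(m \right)} = 0$
$X = \frac{9}{44}$ ($X = \frac{63}{308} = 63 \cdot \frac{1}{308} = \frac{9}{44} \approx 0.20455$)
$\frac{R}{X} = - \frac{42389}{\frac{9}{44}} = \left(-42389\right) \frac{44}{9} = - \frac{1865116}{9}$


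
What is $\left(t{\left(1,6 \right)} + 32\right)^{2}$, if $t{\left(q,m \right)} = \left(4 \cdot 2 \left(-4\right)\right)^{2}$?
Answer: $1115136$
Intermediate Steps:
$t{\left(q,m \right)} = 1024$ ($t{\left(q,m \right)} = \left(8 \left(-4\right)\right)^{2} = \left(-32\right)^{2} = 1024$)
$\left(t{\left(1,6 \right)} + 32\right)^{2} = \left(1024 + 32\right)^{2} = 1056^{2} = 1115136$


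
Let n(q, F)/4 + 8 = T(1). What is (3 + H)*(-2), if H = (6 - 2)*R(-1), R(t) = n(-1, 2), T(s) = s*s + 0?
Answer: 218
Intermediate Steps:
T(s) = s² (T(s) = s² + 0 = s²)
n(q, F) = -28 (n(q, F) = -32 + 4*1² = -32 + 4*1 = -32 + 4 = -28)
R(t) = -28
H = -112 (H = (6 - 2)*(-28) = 4*(-28) = -112)
(3 + H)*(-2) = (3 - 112)*(-2) = -109*(-2) = 218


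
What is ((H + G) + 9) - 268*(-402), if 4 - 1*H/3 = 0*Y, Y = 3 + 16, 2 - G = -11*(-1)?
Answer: 107748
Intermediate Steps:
G = -9 (G = 2 - (-11)*(-1) = 2 - 1*11 = 2 - 11 = -9)
Y = 19
H = 12 (H = 12 - 0*19 = 12 - 3*0 = 12 + 0 = 12)
((H + G) + 9) - 268*(-402) = ((12 - 9) + 9) - 268*(-402) = (3 + 9) + 107736 = 12 + 107736 = 107748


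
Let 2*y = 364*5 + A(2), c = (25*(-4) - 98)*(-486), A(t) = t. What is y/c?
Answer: 911/96228 ≈ 0.0094671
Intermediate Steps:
c = 96228 (c = (-100 - 98)*(-486) = -198*(-486) = 96228)
y = 911 (y = (364*5 + 2)/2 = (1820 + 2)/2 = (½)*1822 = 911)
y/c = 911/96228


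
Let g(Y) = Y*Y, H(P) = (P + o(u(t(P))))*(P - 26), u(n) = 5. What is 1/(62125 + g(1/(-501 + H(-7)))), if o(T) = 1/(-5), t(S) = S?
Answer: 1734489/107755129150 ≈ 1.6097e-5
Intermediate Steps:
o(T) = -1/5 (o(T) = 1*(-1/5) = -1/5)
H(P) = (-26 + P)*(-1/5 + P) (H(P) = (P - 1/5)*(P - 26) = (-1/5 + P)*(-26 + P) = (-26 + P)*(-1/5 + P))
g(Y) = Y**2
1/(62125 + g(1/(-501 + H(-7)))) = 1/(62125 + (1/(-501 + (26/5 + (-7)**2 - 131/5*(-7))))**2) = 1/(62125 + (1/(-501 + (26/5 + 49 + 917/5)))**2) = 1/(62125 + (1/(-501 + 1188/5))**2) = 1/(62125 + (1/(-1317/5))**2) = 1/(62125 + (-5/1317)**2) = 1/(62125 + 25/1734489) = 1/(107755129150/1734489) = 1734489/107755129150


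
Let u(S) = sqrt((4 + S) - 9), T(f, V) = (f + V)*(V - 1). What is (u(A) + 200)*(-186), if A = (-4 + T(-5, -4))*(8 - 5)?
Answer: -37200 - 186*sqrt(118) ≈ -39221.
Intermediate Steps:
T(f, V) = (-1 + V)*(V + f) (T(f, V) = (V + f)*(-1 + V) = (-1 + V)*(V + f))
A = 123 (A = (-4 + ((-4)**2 - 1*(-4) - 1*(-5) - 4*(-5)))*(8 - 5) = (-4 + (16 + 4 + 5 + 20))*3 = (-4 + 45)*3 = 41*3 = 123)
u(S) = sqrt(-5 + S)
(u(A) + 200)*(-186) = (sqrt(-5 + 123) + 200)*(-186) = (sqrt(118) + 200)*(-186) = (200 + sqrt(118))*(-186) = -37200 - 186*sqrt(118)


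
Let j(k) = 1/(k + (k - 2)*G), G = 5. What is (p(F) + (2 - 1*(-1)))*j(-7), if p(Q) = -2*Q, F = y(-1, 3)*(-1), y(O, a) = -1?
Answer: -1/52 ≈ -0.019231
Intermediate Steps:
F = 1 (F = -1*(-1) = 1)
j(k) = 1/(-10 + 6*k) (j(k) = 1/(k + (k - 2)*5) = 1/(k + (-2 + k)*5) = 1/(k + (-10 + 5*k)) = 1/(-10 + 6*k))
(p(F) + (2 - 1*(-1)))*j(-7) = (-2*1 + (2 - 1*(-1)))*(1/(2*(-5 + 3*(-7)))) = (-2 + (2 + 1))*(1/(2*(-5 - 21))) = (-2 + 3)*((½)/(-26)) = 1*((½)*(-1/26)) = 1*(-1/52) = -1/52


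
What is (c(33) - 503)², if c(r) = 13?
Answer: 240100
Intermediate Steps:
(c(33) - 503)² = (13 - 503)² = (-490)² = 240100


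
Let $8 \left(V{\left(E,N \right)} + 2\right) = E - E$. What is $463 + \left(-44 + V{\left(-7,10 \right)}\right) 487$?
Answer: $-21939$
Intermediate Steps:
$V{\left(E,N \right)} = -2$ ($V{\left(E,N \right)} = -2 + \frac{E - E}{8} = -2 + \frac{1}{8} \cdot 0 = -2 + 0 = -2$)
$463 + \left(-44 + V{\left(-7,10 \right)}\right) 487 = 463 + \left(-44 - 2\right) 487 = 463 - 22402 = -21939$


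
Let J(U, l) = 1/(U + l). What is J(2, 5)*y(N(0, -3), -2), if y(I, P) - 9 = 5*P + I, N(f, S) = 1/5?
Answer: -4/35 ≈ -0.11429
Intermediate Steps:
N(f, S) = ⅕
y(I, P) = 9 + I + 5*P (y(I, P) = 9 + (5*P + I) = 9 + (I + 5*P) = 9 + I + 5*P)
J(2, 5)*y(N(0, -3), -2) = (9 + ⅕ + 5*(-2))/(2 + 5) = (9 + ⅕ - 10)/7 = (⅐)*(-⅘) = -4/35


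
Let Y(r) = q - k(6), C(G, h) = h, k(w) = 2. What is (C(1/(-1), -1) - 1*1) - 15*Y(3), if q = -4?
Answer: 88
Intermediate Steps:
Y(r) = -6 (Y(r) = -4 - 1*2 = -4 - 2 = -6)
(C(1/(-1), -1) - 1*1) - 15*Y(3) = (-1 - 1*1) - 15*(-6) = (-1 - 1) + 90 = -2 + 90 = 88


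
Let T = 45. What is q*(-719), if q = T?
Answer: -32355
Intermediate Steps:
q = 45
q*(-719) = 45*(-719) = -32355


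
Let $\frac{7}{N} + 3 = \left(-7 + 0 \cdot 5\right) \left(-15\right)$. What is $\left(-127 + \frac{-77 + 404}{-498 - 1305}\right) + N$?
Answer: $- \frac{7792265}{61302} \approx -127.11$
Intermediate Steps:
$N = \frac{7}{102}$ ($N = \frac{7}{-3 + \left(-7 + 0 \cdot 5\right) \left(-15\right)} = \frac{7}{-3 + \left(-7 + 0\right) \left(-15\right)} = \frac{7}{-3 - -105} = \frac{7}{-3 + 105} = \frac{7}{102} \approx 0.068627$)
$\left(-127 + \frac{-77 + 404}{-498 - 1305}\right) + N = \left(-127 + \frac{-77 + 404}{-498 - 1305}\right) + \frac{7}{102} = \left(-127 + \frac{327}{-1803}\right) + \frac{7}{102} = \left(-127 + 327 \left(- \frac{1}{1803}\right)\right) + \frac{7}{102} = \left(-127 - \frac{109}{601}\right) + \frac{7}{102} = - \frac{76436}{601} + \frac{7}{102} = - \frac{7792265}{61302}$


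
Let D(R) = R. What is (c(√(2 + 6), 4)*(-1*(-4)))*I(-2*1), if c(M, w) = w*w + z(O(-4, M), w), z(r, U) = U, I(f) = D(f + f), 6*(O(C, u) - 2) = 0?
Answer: -320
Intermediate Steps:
O(C, u) = 2 (O(C, u) = 2 + (⅙)*0 = 2 + 0 = 2)
I(f) = 2*f (I(f) = f + f = 2*f)
c(M, w) = w + w² (c(M, w) = w*w + w = w² + w = w + w²)
(c(√(2 + 6), 4)*(-1*(-4)))*I(-2*1) = ((4*(1 + 4))*(-1*(-4)))*(2*(-2*1)) = ((4*5)*4)*(2*(-2)) = (20*4)*(-4) = 80*(-4) = -320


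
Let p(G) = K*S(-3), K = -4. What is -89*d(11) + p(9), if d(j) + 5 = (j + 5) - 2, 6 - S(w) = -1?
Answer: -829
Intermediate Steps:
S(w) = 7 (S(w) = 6 - 1*(-1) = 6 + 1 = 7)
p(G) = -28 (p(G) = -4*7 = -28)
d(j) = -2 + j (d(j) = -5 + ((j + 5) - 2) = -5 + ((5 + j) - 2) = -5 + (3 + j) = -2 + j)
-89*d(11) + p(9) = -89*(-2 + 11) - 28 = -89*9 - 28 = -801 - 28 = -829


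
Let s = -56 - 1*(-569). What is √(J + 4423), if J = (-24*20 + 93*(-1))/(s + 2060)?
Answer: √29280240838/2573 ≈ 66.504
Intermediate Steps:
s = 513 (s = -56 + 569 = 513)
J = -573/2573 (J = (-24*20 + 93*(-1))/(513 + 2060) = (-480 - 93)/2573 = -573*1/2573 = -573/2573 ≈ -0.22270)
√(J + 4423) = √(-573/2573 + 4423) = √(11379806/2573) = √29280240838/2573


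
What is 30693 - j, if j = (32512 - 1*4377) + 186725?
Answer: -184167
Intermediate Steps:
j = 214860 (j = (32512 - 4377) + 186725 = 28135 + 186725 = 214860)
30693 - j = 30693 - 1*214860 = 30693 - 214860 = -184167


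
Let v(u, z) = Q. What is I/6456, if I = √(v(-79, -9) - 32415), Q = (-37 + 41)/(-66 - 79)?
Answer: I*√681525955/936120 ≈ 0.027887*I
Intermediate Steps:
Q = -4/145 (Q = 4/(-145) = 4*(-1/145) = -4/145 ≈ -0.027586)
v(u, z) = -4/145
I = I*√681525955/145 (I = √(-4/145 - 32415) = √(-4700179/145) = I*√681525955/145 ≈ 180.04*I)
I/6456 = (I*√681525955/145)/6456 = (I*√681525955/145)*(1/6456) = I*√681525955/936120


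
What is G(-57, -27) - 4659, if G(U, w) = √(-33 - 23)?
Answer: -4659 + 2*I*√14 ≈ -4659.0 + 7.4833*I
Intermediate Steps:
G(U, w) = 2*I*√14 (G(U, w) = √(-56) = 2*I*√14)
G(-57, -27) - 4659 = 2*I*√14 - 4659 = -4659 + 2*I*√14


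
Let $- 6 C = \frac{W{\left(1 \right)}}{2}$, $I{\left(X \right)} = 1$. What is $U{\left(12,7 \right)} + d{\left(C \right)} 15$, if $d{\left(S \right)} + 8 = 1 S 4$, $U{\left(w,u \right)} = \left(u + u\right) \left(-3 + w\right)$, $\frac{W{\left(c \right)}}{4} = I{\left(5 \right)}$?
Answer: $-14$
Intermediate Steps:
$W{\left(c \right)} = 4$ ($W{\left(c \right)} = 4 \cdot 1 = 4$)
$U{\left(w,u \right)} = 2 u \left(-3 + w\right)$
$C = - \frac{1}{3}$ ($C = - \frac{4 \cdot \frac{1}{2}}{6} = \left(- \frac{1}{6}\right) 2 = - \frac{1}{3} \approx -0.33333$)
$d{\left(S \right)} = -8 + 4 S$ ($d{\left(S \right)} = -8 + 1 S 4 = -8 + S 4 = -8 + 4 S$)
$U{\left(12,7 \right)} + d{\left(C \right)} 15 = 2 \cdot 7 \left(-3 + 12\right) + \left(-8 + 4 \left(- \frac{1}{3}\right)\right) 15 = 2 \cdot 7 \cdot 9 + \left(-8 - \frac{4}{3}\right) 15 = 126 - 140 = -14$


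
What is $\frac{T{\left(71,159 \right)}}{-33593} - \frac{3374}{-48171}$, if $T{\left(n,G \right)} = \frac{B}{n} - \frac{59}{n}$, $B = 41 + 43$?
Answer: $\frac{8046133247}{114892796613} \approx 0.070032$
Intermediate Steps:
$B = 84$
$T{\left(n,G \right)} = \frac{25}{n}$ ($T{\left(n,G \right)} = \frac{84}{n} - \frac{59}{n} = \frac{25}{n}$)
$\frac{T{\left(71,159 \right)}}{-33593} - \frac{3374}{-48171} = \frac{25 \cdot \frac{1}{71}}{-33593} - \frac{3374}{-48171} = 25 \cdot \frac{1}{71} \left(- \frac{1}{33593}\right) - - \frac{3374}{48171} = \frac{25}{71} \left(- \frac{1}{33593}\right) + \frac{3374}{48171} = - \frac{25}{2385103} + \frac{3374}{48171} = \frac{8046133247}{114892796613}$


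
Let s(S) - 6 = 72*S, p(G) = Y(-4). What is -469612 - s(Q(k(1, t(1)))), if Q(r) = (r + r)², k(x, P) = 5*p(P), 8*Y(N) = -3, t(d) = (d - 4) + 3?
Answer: -941261/2 ≈ -4.7063e+5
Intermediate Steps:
t(d) = -1 + d (t(d) = (-4 + d) + 3 = -1 + d)
Y(N) = -3/8 (Y(N) = (⅛)*(-3) = -3/8)
p(G) = -3/8
k(x, P) = -15/8 (k(x, P) = 5*(-3/8) = -15/8)
Q(r) = 4*r² (Q(r) = (2*r)² = 4*r²)
s(S) = 6 + 72*S
-469612 - s(Q(k(1, t(1)))) = -469612 - (6 + 72*(4*(-15/8)²)) = -469612 - (6 + 72*(4*(225/64))) = -469612 - (6 + 72*(225/16)) = -469612 - (6 + 2025/2) = -469612 - 1*2037/2 = -469612 - 2037/2 = -941261/2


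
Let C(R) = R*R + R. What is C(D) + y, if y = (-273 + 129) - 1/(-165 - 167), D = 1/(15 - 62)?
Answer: -105620935/733388 ≈ -144.02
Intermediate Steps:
D = -1/47 (D = 1/(-47) = -1/47 ≈ -0.021277)
C(R) = R + R**2 (C(R) = R**2 + R = R + R**2)
y = -47807/332 (y = -144 - 1/(-332) = -144 - 1*(-1/332) = -144 + 1/332 = -47807/332 ≈ -144.00)
C(D) + y = -(1 - 1/47)/47 - 47807/332 = -1/47*46/47 - 47807/332 = -46/2209 - 47807/332 = -105620935/733388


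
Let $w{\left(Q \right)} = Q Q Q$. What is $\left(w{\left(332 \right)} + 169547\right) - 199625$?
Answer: $36564290$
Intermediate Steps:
$w{\left(Q \right)} = Q^{3}$ ($w{\left(Q \right)} = Q^{2} Q = Q^{3}$)
$\left(w{\left(332 \right)} + 169547\right) - 199625 = \left(332^{3} + 169547\right) - 199625 = \left(36594368 + 169547\right) - 199625 = 36763915 - 199625 = 36564290$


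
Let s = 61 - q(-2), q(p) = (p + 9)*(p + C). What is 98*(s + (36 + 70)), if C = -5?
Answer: 21168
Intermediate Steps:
q(p) = (-5 + p)*(9 + p) (q(p) = (p + 9)*(p - 5) = (9 + p)*(-5 + p) = (-5 + p)*(9 + p))
s = 110 (s = 61 - (-45 + (-2)**2 + 4*(-2)) = 61 - (-45 + 4 - 8) = 61 - 1*(-49) = 61 + 49 = 110)
98*(s + (36 + 70)) = 98*(110 + (36 + 70)) = 98*(110 + 106) = 98*216 = 21168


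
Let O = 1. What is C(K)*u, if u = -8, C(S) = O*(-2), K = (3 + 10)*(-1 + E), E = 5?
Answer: 16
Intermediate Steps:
K = 52 (K = (3 + 10)*(-1 + 5) = 13*4 = 52)
C(S) = -2 (C(S) = 1*(-2) = -2)
C(K)*u = -2*(-8) = 16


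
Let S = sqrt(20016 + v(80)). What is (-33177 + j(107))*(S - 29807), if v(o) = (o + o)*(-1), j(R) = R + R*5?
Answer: 969770745 - 130140*sqrt(1241) ≈ 9.6519e+8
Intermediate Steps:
j(R) = 6*R (j(R) = R + 5*R = 6*R)
v(o) = -2*o (v(o) = (2*o)*(-1) = -2*o)
S = 4*sqrt(1241) (S = sqrt(20016 - 2*80) = sqrt(20016 - 160) = sqrt(19856) = 4*sqrt(1241) ≈ 140.91)
(-33177 + j(107))*(S - 29807) = (-33177 + 6*107)*(4*sqrt(1241) - 29807) = (-33177 + 642)*(-29807 + 4*sqrt(1241)) = -32535*(-29807 + 4*sqrt(1241)) = 969770745 - 130140*sqrt(1241)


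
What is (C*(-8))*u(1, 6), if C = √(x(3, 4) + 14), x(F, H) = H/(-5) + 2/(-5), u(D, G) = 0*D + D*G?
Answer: -384*√5/5 ≈ -171.73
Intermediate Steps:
u(D, G) = D*G (u(D, G) = 0 + D*G = D*G)
x(F, H) = -⅖ - H/5 (x(F, H) = H*(-⅕) + 2*(-⅕) = -H/5 - ⅖ = -⅖ - H/5)
C = 8*√5/5 (C = √((-⅖ - ⅕*4) + 14) = √((-⅖ - ⅘) + 14) = √(-6/5 + 14) = √(64/5) = 8*√5/5 ≈ 3.5777)
(C*(-8))*u(1, 6) = ((8*√5/5)*(-8))*(1*6) = -64*√5/5*6 = -384*√5/5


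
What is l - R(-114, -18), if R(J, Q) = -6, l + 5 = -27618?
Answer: -27617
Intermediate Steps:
l = -27623 (l = -5 - 27618 = -27623)
l - R(-114, -18) = -27623 - 1*(-6) = -27623 + 6 = -27617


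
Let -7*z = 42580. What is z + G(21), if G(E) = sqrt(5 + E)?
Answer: -42580/7 + sqrt(26) ≈ -6077.8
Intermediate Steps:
z = -42580/7 (z = -1/7*42580 = -42580/7 ≈ -6082.9)
z + G(21) = -42580/7 + sqrt(5 + 21) = -42580/7 + sqrt(26)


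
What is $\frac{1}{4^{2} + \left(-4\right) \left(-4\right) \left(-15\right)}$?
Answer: $- \frac{1}{224} \approx -0.0044643$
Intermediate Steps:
$\frac{1}{4^{2} + \left(-4\right) \left(-4\right) \left(-15\right)} = \frac{1}{16 + 16 \left(-15\right)} = \frac{1}{16 - 240} = \frac{1}{-224} = - \frac{1}{224}$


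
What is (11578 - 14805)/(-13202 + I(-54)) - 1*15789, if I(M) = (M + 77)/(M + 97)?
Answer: -8962692346/567663 ≈ -15789.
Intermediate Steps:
I(M) = (77 + M)/(97 + M)
(11578 - 14805)/(-13202 + I(-54)) - 1*15789 = (11578 - 14805)/(-13202 + (77 - 54)/(97 - 54)) - 1*15789 = -3227/(-13202 + 23/43) - 15789 = -3227/(-567663/43) - 15789 = -3227*(-43/567663) - 15789 = 138761/567663 - 15789 = -8962692346/567663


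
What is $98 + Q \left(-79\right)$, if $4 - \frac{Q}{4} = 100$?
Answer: $30434$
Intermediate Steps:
$Q = -384$ ($Q = 16 - 400 = -384$)
$98 + Q \left(-79\right) = 98 - -30336 = 98 + 30336 = 30434$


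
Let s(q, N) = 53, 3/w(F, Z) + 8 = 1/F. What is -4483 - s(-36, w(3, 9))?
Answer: -4536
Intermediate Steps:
w(F, Z) = 3/(-8 + 1/F)
-4483 - s(-36, w(3, 9)) = -4483 - 1*53 = -4483 - 53 = -4536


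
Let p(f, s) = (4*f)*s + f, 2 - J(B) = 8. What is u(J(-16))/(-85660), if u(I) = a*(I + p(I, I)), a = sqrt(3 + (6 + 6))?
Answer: -33*sqrt(15)/21415 ≈ -0.0059682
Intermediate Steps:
J(B) = -6 (J(B) = 2 - 1*8 = 2 - 8 = -6)
p(f, s) = f + 4*f*s (p(f, s) = 4*f*s + f = f + 4*f*s)
a = sqrt(15) (a = sqrt(3 + 12) = sqrt(15) ≈ 3.8730)
u(I) = sqrt(15)*(I + I*(1 + 4*I))
u(J(-16))/(-85660) = (2*(-6)*sqrt(15)*(1 + 2*(-6)))/(-85660) = (2*(-6)*sqrt(15)*(1 - 12))*(-1/85660) = (2*(-6)*sqrt(15)*(-11))*(-1/85660) = (132*sqrt(15))*(-1/85660) = -33*sqrt(15)/21415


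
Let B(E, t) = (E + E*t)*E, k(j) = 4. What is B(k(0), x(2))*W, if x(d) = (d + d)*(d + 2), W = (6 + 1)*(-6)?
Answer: -11424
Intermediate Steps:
W = -42 (W = 7*(-6) = -42)
x(d) = 2*d*(2 + d) (x(d) = (2*d)*(2 + d) = 2*d*(2 + d))
B(E, t) = E*(E + E*t)
B(k(0), x(2))*W = (4²*(1 + 2*2*(2 + 2)))*(-42) = (16*(1 + 2*2*4))*(-42) = (16*(1 + 16))*(-42) = (16*17)*(-42) = 272*(-42) = -11424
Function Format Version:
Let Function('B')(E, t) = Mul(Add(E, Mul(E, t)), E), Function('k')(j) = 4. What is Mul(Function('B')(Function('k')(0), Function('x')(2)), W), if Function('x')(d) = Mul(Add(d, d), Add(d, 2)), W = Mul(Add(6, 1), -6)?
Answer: -11424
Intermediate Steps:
W = -42 (W = Mul(7, -6) = -42)
Function('x')(d) = Mul(2, d, Add(2, d)) (Function('x')(d) = Mul(Mul(2, d), Add(2, d)) = Mul(2, d, Add(2, d)))
Function('B')(E, t) = Mul(E, Add(E, Mul(E, t)))
Mul(Function('B')(Function('k')(0), Function('x')(2)), W) = Mul(Mul(Pow(4, 2), Add(1, Mul(2, 2, Add(2, 2)))), -42) = Mul(Mul(16, Add(1, Mul(2, 2, 4))), -42) = Mul(Mul(16, Add(1, 16)), -42) = Mul(Mul(16, 17), -42) = Mul(272, -42) = -11424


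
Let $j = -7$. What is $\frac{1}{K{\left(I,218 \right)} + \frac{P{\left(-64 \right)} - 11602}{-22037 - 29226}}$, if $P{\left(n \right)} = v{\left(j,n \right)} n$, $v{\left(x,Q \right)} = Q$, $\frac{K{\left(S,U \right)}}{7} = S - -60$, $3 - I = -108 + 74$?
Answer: $\frac{51263}{34815083} \approx 0.0014724$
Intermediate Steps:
$I = 37$ ($I = 3 - \left(-108 + 74\right) = 3 - -34 = 3 + 34 = 37$)
$K{\left(S,U \right)} = 420 + 7 S$ ($K{\left(S,U \right)} = 7 \left(S - -60\right) = 7 \left(S + 60\right) = 7 \left(60 + S\right) = 420 + 7 S$)
$P{\left(n \right)} = n^{2}$ ($P{\left(n \right)} = n n = n^{2}$)
$\frac{1}{K{\left(I,218 \right)} + \frac{P{\left(-64 \right)} - 11602}{-22037 - 29226}} = \frac{1}{\left(420 + 7 \cdot 37\right) + \frac{\left(-64\right)^{2} - 11602}{-22037 - 29226}} = \frac{1}{\left(420 + 259\right) + \frac{4096 - 11602}{-51263}} = \frac{1}{679 - - \frac{7506}{51263}} = \frac{1}{679 + \frac{7506}{51263}} = \frac{1}{\frac{34815083}{51263}} = \frac{51263}{34815083}$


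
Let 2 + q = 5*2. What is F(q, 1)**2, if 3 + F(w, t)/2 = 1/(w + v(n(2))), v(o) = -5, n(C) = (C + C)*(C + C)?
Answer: 256/9 ≈ 28.444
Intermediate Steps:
n(C) = 4*C**2 (n(C) = (2*C)*(2*C) = 4*C**2)
q = 8 (q = -2 + 5*2 = -2 + 10 = 8)
F(w, t) = -6 + 2/(-5 + w) (F(w, t) = -6 + 2/(w - 5) = -6 + 2/(-5 + w))
F(q, 1)**2 = (2*(16 - 3*8)/(-5 + 8))**2 = (2*(16 - 24)/3)**2 = (2*(1/3)*(-8))**2 = (-16/3)**2 = 256/9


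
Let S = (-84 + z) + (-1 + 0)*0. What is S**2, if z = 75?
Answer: 81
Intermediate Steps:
S = -9 (S = (-84 + 75) + (-1 + 0)*0 = -9 - 1*0 = -9 + 0 = -9)
S**2 = (-9)**2 = 81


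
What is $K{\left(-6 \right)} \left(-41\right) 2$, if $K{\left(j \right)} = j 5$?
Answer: $2460$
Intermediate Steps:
$K{\left(j \right)} = 5 j$
$K{\left(-6 \right)} \left(-41\right) 2 = 5 \left(-6\right) \left(-41\right) 2 = \left(-30\right) \left(-41\right) 2 = 1230 \cdot 2 = 2460$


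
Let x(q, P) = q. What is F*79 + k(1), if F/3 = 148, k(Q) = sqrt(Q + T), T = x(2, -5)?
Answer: 35076 + sqrt(3) ≈ 35078.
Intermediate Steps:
T = 2
k(Q) = sqrt(2 + Q) (k(Q) = sqrt(Q + 2) = sqrt(2 + Q))
F = 444 (F = 3*148 = 444)
F*79 + k(1) = 444*79 + sqrt(2 + 1) = 35076 + sqrt(3)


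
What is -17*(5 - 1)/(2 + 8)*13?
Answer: -442/5 ≈ -88.400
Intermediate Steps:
-17*(5 - 1)/(2 + 8)*13 = -68/10*13 = -17*⅖*13 = -34/5*13 = -442/5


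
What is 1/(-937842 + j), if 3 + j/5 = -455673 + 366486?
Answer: -1/1383792 ≈ -7.2265e-7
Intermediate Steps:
j = -445950 (j = -15 + 5*(-455673 + 366486) = -15 + 5*(-89187) = -15 - 445935 = -445950)
1/(-937842 + j) = 1/(-937842 - 445950) = 1/(-1383792) = -1/1383792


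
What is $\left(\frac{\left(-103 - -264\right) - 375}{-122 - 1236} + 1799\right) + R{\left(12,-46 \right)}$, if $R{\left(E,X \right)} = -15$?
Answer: $\frac{1211443}{679} \approx 1784.2$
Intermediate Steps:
$\left(\frac{\left(-103 - -264\right) - 375}{-122 - 1236} + 1799\right) + R{\left(12,-46 \right)} = \left(\frac{\left(-103 - -264\right) - 375}{-122 - 1236} + 1799\right) - 15 = \left(\frac{\left(-103 + 264\right) - 375}{-1358} + 1799\right) - 15 = \left(\left(161 - 375\right) \left(- \frac{1}{1358}\right) + 1799\right) - 15 = \left(\left(-214\right) \left(- \frac{1}{1358}\right) + 1799\right) - 15 = \left(\frac{107}{679} + 1799\right) - 15 = \frac{1221628}{679} - 15 = \frac{1211443}{679}$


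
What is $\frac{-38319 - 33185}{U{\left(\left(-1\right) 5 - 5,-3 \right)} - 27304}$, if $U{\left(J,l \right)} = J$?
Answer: $\frac{35752}{13657} \approx 2.6179$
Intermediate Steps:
$\frac{-38319 - 33185}{U{\left(\left(-1\right) 5 - 5,-3 \right)} - 27304} = \frac{-38319 - 33185}{\left(\left(-1\right) 5 - 5\right) - 27304} = - \frac{71504}{\left(-5 - 5\right) - 27304} = - \frac{71504}{-10 - 27304} = - \frac{71504}{-27314} = \left(-71504\right) \left(- \frac{1}{27314}\right) = \frac{35752}{13657}$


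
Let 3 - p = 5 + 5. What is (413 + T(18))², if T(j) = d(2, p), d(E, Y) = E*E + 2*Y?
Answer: 162409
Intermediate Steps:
p = -7 (p = 3 - (5 + 5) = 3 - 1*10 = 3 - 10 = -7)
d(E, Y) = E² + 2*Y
T(j) = -10 (T(j) = 2² + 2*(-7) = 4 - 14 = -10)
(413 + T(18))² = (413 - 10)² = 403² = 162409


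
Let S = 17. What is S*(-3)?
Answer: -51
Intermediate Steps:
S*(-3) = 17*(-3) = -51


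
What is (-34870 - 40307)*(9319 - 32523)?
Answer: 1744407108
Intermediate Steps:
(-34870 - 40307)*(9319 - 32523) = -75177*(-23204) = 1744407108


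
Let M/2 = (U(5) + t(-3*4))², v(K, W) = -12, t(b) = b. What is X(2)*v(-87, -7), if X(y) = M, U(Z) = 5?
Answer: -1176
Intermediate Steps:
M = 98 (M = 2*(5 - 3*4)² = 2*(5 - 12)² = 2*(-7)² = 2*49 = 98)
X(y) = 98
X(2)*v(-87, -7) = 98*(-12) = -1176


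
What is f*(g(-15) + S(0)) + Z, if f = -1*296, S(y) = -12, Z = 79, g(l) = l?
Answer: 8071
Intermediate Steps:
f = -296
f*(g(-15) + S(0)) + Z = -296*(-15 - 12) + 79 = -296*(-27) + 79 = 7992 + 79 = 8071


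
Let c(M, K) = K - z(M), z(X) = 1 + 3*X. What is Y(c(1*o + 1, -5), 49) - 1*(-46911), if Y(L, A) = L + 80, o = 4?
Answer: 46970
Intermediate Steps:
c(M, K) = -1 + K - 3*M (c(M, K) = K - (1 + 3*M) = K + (-1 - 3*M) = -1 + K - 3*M)
Y(L, A) = 80 + L
Y(c(1*o + 1, -5), 49) - 1*(-46911) = (80 + (-1 - 5 - 3*(1*4 + 1))) - 1*(-46911) = (80 + (-1 - 5 - 3*(4 + 1))) + 46911 = (80 + (-1 - 5 - 3*5)) + 46911 = (80 + (-1 - 5 - 15)) + 46911 = (80 - 21) + 46911 = 59 + 46911 = 46970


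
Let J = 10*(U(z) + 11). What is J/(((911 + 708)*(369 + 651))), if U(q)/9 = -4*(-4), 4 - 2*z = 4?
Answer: 155/165138 ≈ 0.00093861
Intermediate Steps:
z = 0 (z = 2 - ½*4 = 2 - 2 = 0)
U(q) = 144 (U(q) = 9*(-4*(-4)) = 9*16 = 144)
J = 1550 (J = 10*(144 + 11) = 10*155 = 1550)
J/(((911 + 708)*(369 + 651))) = 1550/((911 + 708)*(369 + 651)) = 1550/(1619*1020) = 1550/1651380 = (1/1651380)*1550 = 155/165138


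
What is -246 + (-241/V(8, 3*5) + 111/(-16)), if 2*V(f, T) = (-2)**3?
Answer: -3083/16 ≈ -192.69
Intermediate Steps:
V(f, T) = -4 (V(f, T) = (1/2)*(-2)**3 = (1/2)*(-8) = -4)
-246 + (-241/V(8, 3*5) + 111/(-16)) = -246 + (-241/(-4) + 111/(-16)) = -246 + (-241*(-1/4) + 111*(-1/16)) = -246 + (241/4 - 111/16) = -246 + 853/16 = -3083/16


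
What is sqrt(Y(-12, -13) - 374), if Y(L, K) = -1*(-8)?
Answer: I*sqrt(366) ≈ 19.131*I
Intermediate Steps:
Y(L, K) = 8
sqrt(Y(-12, -13) - 374) = sqrt(8 - 374) = sqrt(-366) = I*sqrt(366)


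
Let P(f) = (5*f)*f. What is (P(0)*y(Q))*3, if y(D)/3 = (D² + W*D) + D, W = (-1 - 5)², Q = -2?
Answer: 0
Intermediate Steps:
P(f) = 5*f²
W = 36 (W = (-6)² = 36)
y(D) = 3*D² + 111*D (y(D) = 3*((D² + 36*D) + D) = 3*(D² + 37*D) = 3*D² + 111*D)
(P(0)*y(Q))*3 = ((5*0²)*(3*(-2)*(37 - 2)))*3 = ((5*0)*(3*(-2)*35))*3 = (0*(-210))*3 = 0*3 = 0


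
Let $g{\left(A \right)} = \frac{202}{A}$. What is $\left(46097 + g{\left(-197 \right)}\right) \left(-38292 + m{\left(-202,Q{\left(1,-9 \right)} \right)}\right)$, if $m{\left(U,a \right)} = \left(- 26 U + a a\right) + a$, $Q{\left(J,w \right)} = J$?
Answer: $- \frac{300015005466}{197} \approx -1.5229 \cdot 10^{9}$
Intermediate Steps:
$m{\left(U,a \right)} = a + a^{2} - 26 U$ ($m{\left(U,a \right)} = \left(- 26 U + a^{2}\right) + a = \left(a^{2} - 26 U\right) + a = a + a^{2} - 26 U$)
$\left(46097 + g{\left(-197 \right)}\right) \left(-38292 + m{\left(-202,Q{\left(1,-9 \right)} \right)}\right) = \left(46097 + \frac{202}{-197}\right) \left(-38292 + \left(1 + 1^{2} - -5252\right)\right) = \left(46097 + 202 \left(- \frac{1}{197}\right)\right) \left(-38292 + \left(1 + 1 + 5252\right)\right) = \left(46097 - \frac{202}{197}\right) \left(-38292 + 5254\right) = \frac{9080907}{197} \left(-33038\right) = - \frac{300015005466}{197}$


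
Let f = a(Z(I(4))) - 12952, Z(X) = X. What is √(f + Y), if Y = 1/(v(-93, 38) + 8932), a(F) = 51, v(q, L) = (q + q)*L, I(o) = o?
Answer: I*√11206117758/932 ≈ 113.58*I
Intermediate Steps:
v(q, L) = 2*L*q (v(q, L) = (2*q)*L = 2*L*q)
f = -12901 (f = 51 - 12952 = -12901)
Y = 1/1864 (Y = 1/(2*38*(-93) + 8932) = 1/(-7068 + 8932) = 1/1864 ≈ 0.00053648)
√(f + Y) = √(-12901 + 1/1864) = √(-24047463/1864) = I*√11206117758/932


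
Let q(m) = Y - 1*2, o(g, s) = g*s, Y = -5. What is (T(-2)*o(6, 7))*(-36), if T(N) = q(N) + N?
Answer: 13608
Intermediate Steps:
q(m) = -7 (q(m) = -5 - 1*2 = -5 - 2 = -7)
T(N) = -7 + N
(T(-2)*o(6, 7))*(-36) = ((-7 - 2)*(6*7))*(-36) = -9*42*(-36) = -378*(-36) = 13608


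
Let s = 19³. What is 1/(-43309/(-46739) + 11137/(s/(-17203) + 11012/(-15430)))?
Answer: -985771601331/9868463041963744 ≈ -9.9891e-5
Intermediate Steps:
s = 6859
1/(-43309/(-46739) + 11137/(s/(-17203) + 11012/(-15430))) = 1/(-43309/(-46739) + 11137/(6859/(-17203) + 11012/(-15430))) = 1/(-43309*(-1/46739) + 11137/(6859*(-1/17203) + 11012*(-1/15430))) = 1/(6187/6677 + 11137/(-6859/17203 - 5506/7715)) = 1/(6187/6677 + 11137/(-147636903/132721145)) = 1/(6187/6677 + 11137*(-132721145/147636903)) = 1/(6187/6677 - 1478115391865/147636903) = 1/(-9868463041963744/985771601331) = -985771601331/9868463041963744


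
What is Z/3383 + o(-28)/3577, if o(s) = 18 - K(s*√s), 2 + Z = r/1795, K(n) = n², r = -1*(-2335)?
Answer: 26681601263/4344255769 ≈ 6.1418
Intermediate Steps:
r = 2335
Z = -251/359 (Z = -2 + 2335/1795 = -2 + 2335*(1/1795) = -2 + 467/359 = -251/359 ≈ -0.69916)
o(s) = 18 - s³ (o(s) = 18 - (s*√s)² = 18 - (s^(3/2))² = 18 - s³)
Z/3383 + o(-28)/3577 = -251/359/3383 + (18 - 1*(-28)³)/3577 = -251/359*1/3383 + (18 - 1*(-21952))*(1/3577) = -251/1214497 + (18 + 21952)*(1/3577) = -251/1214497 + 21970*(1/3577) = -251/1214497 + 21970/3577 = 26681601263/4344255769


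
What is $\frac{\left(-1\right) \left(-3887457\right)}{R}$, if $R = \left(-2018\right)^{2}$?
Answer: $\frac{3887457}{4072324} \approx 0.9546$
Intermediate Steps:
$R = 4072324$
$\frac{\left(-1\right) \left(-3887457\right)}{R} = \frac{\left(-1\right) \left(-3887457\right)}{4072324} = 3887457 \cdot \frac{1}{4072324} = \frac{3887457}{4072324}$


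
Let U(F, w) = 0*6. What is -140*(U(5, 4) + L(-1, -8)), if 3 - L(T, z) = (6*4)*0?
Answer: -420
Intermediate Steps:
L(T, z) = 3 (L(T, z) = 3 - 6*4*0 = 3 - 24*0 = 3 - 1*0 = 3 + 0 = 3)
U(F, w) = 0
-140*(U(5, 4) + L(-1, -8)) = -140*(0 + 3) = -140*3 = -420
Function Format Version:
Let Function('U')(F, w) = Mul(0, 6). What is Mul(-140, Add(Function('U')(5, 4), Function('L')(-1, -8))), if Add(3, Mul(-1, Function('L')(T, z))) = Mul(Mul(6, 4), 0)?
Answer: -420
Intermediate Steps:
Function('L')(T, z) = 3 (Function('L')(T, z) = Add(3, Mul(-1, Mul(Mul(6, 4), 0))) = Add(3, Mul(-1, Mul(24, 0))) = Add(3, Mul(-1, 0)) = Add(3, 0) = 3)
Function('U')(F, w) = 0
Mul(-140, Add(Function('U')(5, 4), Function('L')(-1, -8))) = Mul(-140, Add(0, 3)) = Mul(-140, 3) = -420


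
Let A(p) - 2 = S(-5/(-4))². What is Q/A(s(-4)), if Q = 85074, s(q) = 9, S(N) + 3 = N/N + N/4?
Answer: 21778944/1241 ≈ 17550.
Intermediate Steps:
S(N) = -2 + N/4 (S(N) = -3 + (N/N + N/4) = -3 + (1 + N*(¼)) = -3 + (1 + N/4) = -2 + N/4)
A(p) = 1241/256 (A(p) = 2 + (-2 + (-5/(-4))/4)² = 2 + (-2 + (-5*(-¼))/4)² = 2 + (-2 + (¼)*(5/4))² = 2 + (-2 + 5/16)² = 2 + (-27/16)² = 2 + 729/256 = 1241/256)
Q/A(s(-4)) = 85074/(1241/256) = 85074*(256/1241) = 21778944/1241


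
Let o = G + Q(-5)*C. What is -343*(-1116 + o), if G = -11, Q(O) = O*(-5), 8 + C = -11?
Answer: 549486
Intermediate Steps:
C = -19 (C = -8 - 11 = -19)
Q(O) = -5*O
o = -486 (o = -11 - 5*(-5)*(-19) = -11 + 25*(-19) = -11 - 475 = -486)
-343*(-1116 + o) = -343*(-1116 - 486) = -343*(-1602) = 549486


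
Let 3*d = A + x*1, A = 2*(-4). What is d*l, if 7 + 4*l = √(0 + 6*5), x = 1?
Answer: 49/12 - 7*√30/12 ≈ 0.88828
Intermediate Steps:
A = -8
l = -7/4 + √30/4 (l = -7/4 + √(0 + 6*5)/4 = -7/4 + √(0 + 30)/4 = -7/4 + √30/4 ≈ -0.38069)
d = -7/3 (d = (-8 + 1*1)/3 = (-8 + 1)/3 = (⅓)*(-7) = -7/3 ≈ -2.3333)
d*l = -7*(-7/4 + √30/4)/3 = 49/12 - 7*√30/12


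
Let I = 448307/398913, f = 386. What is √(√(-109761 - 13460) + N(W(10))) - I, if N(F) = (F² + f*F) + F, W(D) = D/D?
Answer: -448307/398913 + √(388 + I*√123221) ≈ 20.221 + 8.2227*I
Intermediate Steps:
W(D) = 1
I = 448307/398913 (I = 448307*(1/398913) = 448307/398913 ≈ 1.1238)
N(F) = F² + 387*F (N(F) = (F² + 386*F) + F = F² + 387*F)
√(√(-109761 - 13460) + N(W(10))) - I = √(√(-109761 - 13460) + 1*(387 + 1)) - 1*448307/398913 = √(√(-123221) + 1*388) - 448307/398913 = √(I*√123221 + 388) - 448307/398913 = √(388 + I*√123221) - 448307/398913 = -448307/398913 + √(388 + I*√123221)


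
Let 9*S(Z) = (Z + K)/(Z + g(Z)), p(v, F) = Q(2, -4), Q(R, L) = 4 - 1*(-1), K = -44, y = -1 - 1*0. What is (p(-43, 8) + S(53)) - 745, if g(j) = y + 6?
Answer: -42919/58 ≈ -739.98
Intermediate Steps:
y = -1 (y = -1 + 0 = -1)
Q(R, L) = 5 (Q(R, L) = 4 + 1 = 5)
p(v, F) = 5
g(j) = 5 (g(j) = -1 + 6 = 5)
S(Z) = (-44 + Z)/(9*(5 + Z)) (S(Z) = ((Z - 44)/(Z + 5))/9 = ((-44 + Z)/(5 + Z))/9 = (-44 + Z)/(9*(5 + Z)))
(p(-43, 8) + S(53)) - 745 = (5 + (-44 + 53)/(9*(5 + 53))) - 745 = (5 + (⅑)*9/58) - 745 = (5 + (⅑)*(1/58)*9) - 745 = (5 + 1/58) - 745 = 291/58 - 745 = -42919/58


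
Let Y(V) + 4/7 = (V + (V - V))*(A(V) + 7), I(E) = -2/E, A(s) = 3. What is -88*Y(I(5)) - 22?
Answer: 2662/7 ≈ 380.29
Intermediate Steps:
Y(V) = -4/7 + 10*V (Y(V) = -4/7 + (V + (V - V))*(3 + 7) = -4/7 + (V + 0)*10 = -4/7 + V*10 = -4/7 + 10*V)
-88*Y(I(5)) - 22 = -88*(-4/7 + 10*(-2/5)) - 22 = -88*(-4/7 - 4) - 22 = -88*(-32/7) - 22 = 2816/7 - 22 = 2662/7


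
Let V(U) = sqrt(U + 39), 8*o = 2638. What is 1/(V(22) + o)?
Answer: 5276/1738785 - 16*sqrt(61)/1738785 ≈ 0.0029624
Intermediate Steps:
o = 1319/4 (o = (1/8)*2638 = 1319/4 ≈ 329.75)
V(U) = sqrt(39 + U)
1/(V(22) + o) = 1/(sqrt(39 + 22) + 1319/4) = 1/(sqrt(61) + 1319/4) = 1/(1319/4 + sqrt(61))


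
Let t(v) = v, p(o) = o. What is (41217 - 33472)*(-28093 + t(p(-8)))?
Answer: -217642245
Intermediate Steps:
(41217 - 33472)*(-28093 + t(p(-8))) = (41217 - 33472)*(-28093 - 8) = 7745*(-28101) = -217642245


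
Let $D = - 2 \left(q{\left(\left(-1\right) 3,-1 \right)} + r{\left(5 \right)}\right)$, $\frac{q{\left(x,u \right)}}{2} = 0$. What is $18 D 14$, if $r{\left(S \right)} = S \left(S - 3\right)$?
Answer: $-5040$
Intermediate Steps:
$r{\left(S \right)} = S \left(-3 + S\right)$
$q{\left(x,u \right)} = 0$ ($q{\left(x,u \right)} = 2 \cdot 0 = 0$)
$D = -20$ ($D = - 2 \left(0 + 5 \left(-3 + 5\right)\right) = - 2 \left(0 + 5 \cdot 2\right) = - 2 \left(0 + 10\right) = \left(-2\right) 10 = -20$)
$18 D 14 = 18 \left(-20\right) 14 = \left(-360\right) 14 = -5040$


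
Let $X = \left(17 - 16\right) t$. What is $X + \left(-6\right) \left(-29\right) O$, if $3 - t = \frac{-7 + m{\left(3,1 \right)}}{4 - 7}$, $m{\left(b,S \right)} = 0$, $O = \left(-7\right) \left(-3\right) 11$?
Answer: $\frac{120584}{3} \approx 40195.0$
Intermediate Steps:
$O = 231$ ($O = 21 \cdot 11 = 231$)
$t = \frac{2}{3}$ ($t = 3 - \frac{-7 + 0}{4 - 7} = 3 - - \frac{7}{-3} = 3 - \left(-7\right) \left(- \frac{1}{3}\right) = 3 - \frac{7}{3} = \frac{2}{3} \approx 0.66667$)
$X = \frac{2}{3}$ ($X = \left(17 - 16\right) \frac{2}{3} = 1 \cdot \frac{2}{3} = \frac{2}{3} \approx 0.66667$)
$X + \left(-6\right) \left(-29\right) O = \frac{2}{3} + \left(-6\right) \left(-29\right) 231 = \frac{2}{3} + 174 \cdot 231 = \frac{2}{3} + 40194 = \frac{120584}{3}$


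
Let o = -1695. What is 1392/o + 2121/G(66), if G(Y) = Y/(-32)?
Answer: -6396384/6215 ≈ -1029.2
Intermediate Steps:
G(Y) = -Y/32 (G(Y) = Y*(-1/32) = -Y/32)
1392/o + 2121/G(66) = 1392/(-1695) + 2121/((-1/32*66)) = 1392*(-1/1695) + 2121/(-33/16) = -464/565 + 2121*(-16/33) = -464/565 - 11312/11 = -6396384/6215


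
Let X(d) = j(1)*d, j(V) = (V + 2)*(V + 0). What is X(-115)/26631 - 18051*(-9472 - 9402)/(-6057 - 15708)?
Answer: -1008116078791/64402635 ≈ -15653.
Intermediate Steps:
j(V) = V*(2 + V) (j(V) = (2 + V)*V = V*(2 + V))
X(d) = 3*d (X(d) = (1*(2 + 1))*d = (1*3)*d = 3*d)
X(-115)/26631 - 18051*(-9472 - 9402)/(-6057 - 15708) = (3*(-115))/26631 - 18051*(-9472 - 9402)/(-6057 - 15708) = -345*1/26631 - 18051/((-21765/(-18874))) = -115/8877 - 18051/((-21765*(-1/18874))) = -115/8877 - 18051/21765/18874 = -115/8877 - 18051*18874/21765 = -115/8877 - 113564858/7255 = -1008116078791/64402635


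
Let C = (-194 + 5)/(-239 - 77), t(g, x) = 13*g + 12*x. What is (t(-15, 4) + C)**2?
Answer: 2140265169/99856 ≈ 21434.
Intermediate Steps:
t(g, x) = 12*x + 13*g
C = 189/316 (C = -189/(-316) = -189*(-1/316) = 189/316 ≈ 0.59810)
(t(-15, 4) + C)**2 = ((12*4 + 13*(-15)) + 189/316)**2 = ((48 - 195) + 189/316)**2 = (-147 + 189/316)**2 = (-46263/316)**2 = 2140265169/99856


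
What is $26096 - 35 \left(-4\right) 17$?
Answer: $28476$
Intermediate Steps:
$26096 - 35 \left(-4\right) 17 = 26096 - \left(-140\right) 17 = 26096 - -2380 = 26096 + 2380 = 28476$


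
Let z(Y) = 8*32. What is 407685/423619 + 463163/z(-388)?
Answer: 196309014257/108446464 ≈ 1810.2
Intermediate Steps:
z(Y) = 256
407685/423619 + 463163/z(-388) = 407685/423619 + 463163/256 = 196309014257/108446464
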